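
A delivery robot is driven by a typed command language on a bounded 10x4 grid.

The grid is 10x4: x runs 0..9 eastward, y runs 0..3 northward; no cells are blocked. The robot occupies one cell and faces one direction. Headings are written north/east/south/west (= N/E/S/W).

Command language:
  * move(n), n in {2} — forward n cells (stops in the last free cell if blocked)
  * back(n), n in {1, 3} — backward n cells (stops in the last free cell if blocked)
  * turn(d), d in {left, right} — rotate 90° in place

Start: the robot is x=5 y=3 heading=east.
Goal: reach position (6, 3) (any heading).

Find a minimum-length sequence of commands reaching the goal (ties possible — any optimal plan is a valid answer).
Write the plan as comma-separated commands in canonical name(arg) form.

back(1), move(2)

t0: x=5 y=3 heading=east
t=1 back(1) ⇒ x=4 y=3 heading=east
t=2 move(2) ⇒ x=6 y=3 heading=east
no 1-step plan works, so 2 is optimal.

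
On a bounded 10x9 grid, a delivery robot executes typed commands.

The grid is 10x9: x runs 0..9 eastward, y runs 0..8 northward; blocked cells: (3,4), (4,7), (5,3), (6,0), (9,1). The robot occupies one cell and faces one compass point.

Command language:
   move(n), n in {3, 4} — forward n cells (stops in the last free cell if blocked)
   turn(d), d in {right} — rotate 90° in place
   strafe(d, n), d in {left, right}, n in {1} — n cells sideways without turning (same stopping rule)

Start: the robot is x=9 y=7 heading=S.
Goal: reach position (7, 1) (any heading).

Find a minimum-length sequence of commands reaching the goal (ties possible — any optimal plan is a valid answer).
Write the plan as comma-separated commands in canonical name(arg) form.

t0: x=9 y=7 heading=S
step 1 (move(3)): x=9 y=4 heading=S
step 2 (strafe(right, 1)): x=8 y=4 heading=S
step 3 (move(3)): x=8 y=1 heading=S
step 4 (strafe(right, 1)): x=7 y=1 heading=S
nothing shorter than 4 reaches the goal.

move(3), strafe(right, 1), move(3), strafe(right, 1)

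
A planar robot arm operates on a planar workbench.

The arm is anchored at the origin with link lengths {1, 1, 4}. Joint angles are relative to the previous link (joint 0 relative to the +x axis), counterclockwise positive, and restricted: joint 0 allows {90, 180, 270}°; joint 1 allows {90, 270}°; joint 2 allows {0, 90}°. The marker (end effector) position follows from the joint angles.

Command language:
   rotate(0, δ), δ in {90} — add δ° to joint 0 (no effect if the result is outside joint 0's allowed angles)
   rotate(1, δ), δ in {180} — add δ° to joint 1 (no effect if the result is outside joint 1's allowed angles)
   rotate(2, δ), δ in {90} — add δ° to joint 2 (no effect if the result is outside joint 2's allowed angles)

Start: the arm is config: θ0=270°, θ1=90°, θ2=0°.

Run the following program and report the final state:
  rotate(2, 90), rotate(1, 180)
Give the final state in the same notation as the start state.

config: θ0=270°, θ1=270°, θ2=90°

start: config: θ0=270°, θ1=90°, θ2=0°
[1] after rotate(2, 90): config: θ0=270°, θ1=90°, θ2=90°
[2] after rotate(1, 180): config: θ0=270°, θ1=270°, θ2=90°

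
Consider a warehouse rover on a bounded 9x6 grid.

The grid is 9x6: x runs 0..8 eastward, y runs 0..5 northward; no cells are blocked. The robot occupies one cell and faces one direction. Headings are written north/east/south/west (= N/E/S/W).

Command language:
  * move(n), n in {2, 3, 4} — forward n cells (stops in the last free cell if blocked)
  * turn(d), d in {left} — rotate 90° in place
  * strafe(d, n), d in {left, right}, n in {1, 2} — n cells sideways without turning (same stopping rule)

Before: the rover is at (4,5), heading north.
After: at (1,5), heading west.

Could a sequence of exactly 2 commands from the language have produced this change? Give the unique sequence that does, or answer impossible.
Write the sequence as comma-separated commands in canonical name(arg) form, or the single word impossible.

turn(left), move(3)

key: position moved to (1,5) AND the heading swung to W — translation plus rotation needed
t0: at (4,5), heading north
step 1 (turn(left)): at (4,5), heading west
step 2 (move(3)): at (1,5), heading west
no other 2-command option fits: unique.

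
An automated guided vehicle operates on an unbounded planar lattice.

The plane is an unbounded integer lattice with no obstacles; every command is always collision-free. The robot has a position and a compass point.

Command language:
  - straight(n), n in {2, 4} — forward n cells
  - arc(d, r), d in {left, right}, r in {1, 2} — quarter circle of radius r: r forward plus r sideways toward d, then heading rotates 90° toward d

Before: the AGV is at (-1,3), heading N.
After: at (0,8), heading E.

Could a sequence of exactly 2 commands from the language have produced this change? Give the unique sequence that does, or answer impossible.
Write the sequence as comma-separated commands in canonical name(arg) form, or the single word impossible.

key: running arc(right, 1) before straight(4) would end elsewhere — order is forced
from: at (-1,3), heading N
step 1 (straight(4)): at (-1,7), heading N
step 2 (arc(right, 1)): at (0,8), heading E
uniquely the one of 36 2-step routes that fits.

straight(4), arc(right, 1)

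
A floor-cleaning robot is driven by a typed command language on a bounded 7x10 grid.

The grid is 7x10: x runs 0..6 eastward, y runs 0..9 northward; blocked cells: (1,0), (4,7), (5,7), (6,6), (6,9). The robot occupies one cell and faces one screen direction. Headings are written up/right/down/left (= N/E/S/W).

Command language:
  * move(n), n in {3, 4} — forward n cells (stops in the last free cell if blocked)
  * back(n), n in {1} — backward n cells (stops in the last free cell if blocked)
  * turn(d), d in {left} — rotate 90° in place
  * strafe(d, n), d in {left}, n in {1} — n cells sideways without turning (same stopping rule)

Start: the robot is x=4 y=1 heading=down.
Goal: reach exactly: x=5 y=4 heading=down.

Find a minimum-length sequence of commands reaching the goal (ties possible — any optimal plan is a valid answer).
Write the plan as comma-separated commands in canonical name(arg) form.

start: x=4 y=1 heading=down
1. back(1) → x=4 y=2 heading=down
2. back(1) → x=4 y=3 heading=down
3. back(1) → x=4 y=4 heading=down
4. strafe(left, 1) → x=5 y=4 heading=down
nothing shorter than 4 reaches the goal.

back(1), back(1), back(1), strafe(left, 1)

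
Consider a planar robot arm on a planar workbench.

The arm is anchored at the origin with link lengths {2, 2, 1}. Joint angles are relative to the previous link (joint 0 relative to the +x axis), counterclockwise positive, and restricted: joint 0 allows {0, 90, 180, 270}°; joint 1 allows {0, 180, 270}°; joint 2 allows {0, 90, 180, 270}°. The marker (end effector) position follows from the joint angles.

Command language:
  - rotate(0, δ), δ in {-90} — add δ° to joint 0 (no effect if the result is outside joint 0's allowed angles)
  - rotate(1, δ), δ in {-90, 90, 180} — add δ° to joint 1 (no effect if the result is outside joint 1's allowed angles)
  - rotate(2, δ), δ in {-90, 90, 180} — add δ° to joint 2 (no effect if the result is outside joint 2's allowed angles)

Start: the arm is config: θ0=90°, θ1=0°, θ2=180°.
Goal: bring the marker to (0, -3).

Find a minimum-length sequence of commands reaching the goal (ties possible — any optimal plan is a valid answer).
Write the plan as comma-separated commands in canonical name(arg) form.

start: config: θ0=90°, θ1=0°, θ2=180°
step 1 (rotate(0, -90)): config: θ0=0°, θ1=0°, θ2=180°
step 2 (rotate(0, -90)): config: θ0=270°, θ1=0°, θ2=180°
shorter routes all fall short; 2 is best.

rotate(0, -90), rotate(0, -90)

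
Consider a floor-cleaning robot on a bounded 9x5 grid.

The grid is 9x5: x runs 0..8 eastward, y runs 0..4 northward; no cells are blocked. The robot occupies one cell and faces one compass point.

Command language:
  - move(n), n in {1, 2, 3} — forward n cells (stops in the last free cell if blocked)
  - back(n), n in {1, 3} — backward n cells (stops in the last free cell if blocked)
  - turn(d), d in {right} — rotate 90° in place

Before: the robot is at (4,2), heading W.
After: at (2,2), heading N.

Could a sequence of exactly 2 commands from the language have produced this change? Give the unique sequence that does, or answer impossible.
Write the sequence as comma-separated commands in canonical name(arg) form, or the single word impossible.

key: running turn(right) before move(2) would end elsewhere — order is forced
from: at (4,2), heading W
step 1 (move(2)): at (2,2), heading W
step 2 (turn(right)): at (2,2), heading N
all 36 alternatives checked — unique.

move(2), turn(right)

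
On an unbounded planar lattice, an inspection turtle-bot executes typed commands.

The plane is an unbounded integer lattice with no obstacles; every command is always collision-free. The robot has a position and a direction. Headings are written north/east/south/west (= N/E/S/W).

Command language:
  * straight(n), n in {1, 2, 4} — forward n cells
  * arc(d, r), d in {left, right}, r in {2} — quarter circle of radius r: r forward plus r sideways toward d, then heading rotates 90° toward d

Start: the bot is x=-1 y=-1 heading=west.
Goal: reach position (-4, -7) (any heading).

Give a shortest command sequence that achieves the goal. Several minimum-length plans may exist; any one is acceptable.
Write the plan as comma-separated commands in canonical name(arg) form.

straight(1), arc(left, 2), straight(4)

initial: x=-1 y=-1 heading=west
[1] after straight(1): x=-2 y=-1 heading=west
[2] after arc(left, 2): x=-4 y=-3 heading=south
[3] after straight(4): x=-4 y=-7 heading=south
shorter routes all fall short; 3 is best.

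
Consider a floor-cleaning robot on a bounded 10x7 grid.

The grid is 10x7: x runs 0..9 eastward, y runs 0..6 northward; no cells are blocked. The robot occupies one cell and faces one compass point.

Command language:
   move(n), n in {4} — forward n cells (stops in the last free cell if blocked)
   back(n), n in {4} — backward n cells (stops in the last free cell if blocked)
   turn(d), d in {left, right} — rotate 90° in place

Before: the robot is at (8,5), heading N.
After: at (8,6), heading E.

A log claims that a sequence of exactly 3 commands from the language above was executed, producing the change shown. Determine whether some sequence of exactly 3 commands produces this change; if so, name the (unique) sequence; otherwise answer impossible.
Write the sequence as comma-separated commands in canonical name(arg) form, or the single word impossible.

key: the first move(4) runs into the grid edge before its full distance
begin: at (8,5), heading N
[1] after move(4): at (8,6), heading N
[2] after move(4): at (8,6), heading N
[3] after turn(right): at (8,6), heading E
no rival 3-sequence matches.

move(4), move(4), turn(right)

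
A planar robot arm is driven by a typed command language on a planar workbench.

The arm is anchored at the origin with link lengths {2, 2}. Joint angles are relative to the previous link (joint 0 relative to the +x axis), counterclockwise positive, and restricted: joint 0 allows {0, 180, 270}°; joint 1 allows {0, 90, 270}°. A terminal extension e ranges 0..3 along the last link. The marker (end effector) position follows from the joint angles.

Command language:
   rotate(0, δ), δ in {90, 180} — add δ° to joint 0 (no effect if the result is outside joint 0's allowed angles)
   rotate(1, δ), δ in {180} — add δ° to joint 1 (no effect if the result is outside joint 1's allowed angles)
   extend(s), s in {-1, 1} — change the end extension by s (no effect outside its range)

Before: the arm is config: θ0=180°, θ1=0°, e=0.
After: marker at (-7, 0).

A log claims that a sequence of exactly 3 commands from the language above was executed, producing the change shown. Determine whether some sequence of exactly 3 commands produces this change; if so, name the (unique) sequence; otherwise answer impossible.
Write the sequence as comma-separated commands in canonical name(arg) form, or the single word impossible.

extend(1), extend(1), extend(1)

begin: config: θ0=180°, θ1=0°, e=0
t=1 extend(1) ⇒ config: θ0=180°, θ1=0°, e=1
t=2 extend(1) ⇒ config: θ0=180°, θ1=0°, e=2
t=3 extend(1) ⇒ config: θ0=180°, θ1=0°, e=3
all 125 alternatives checked — unique.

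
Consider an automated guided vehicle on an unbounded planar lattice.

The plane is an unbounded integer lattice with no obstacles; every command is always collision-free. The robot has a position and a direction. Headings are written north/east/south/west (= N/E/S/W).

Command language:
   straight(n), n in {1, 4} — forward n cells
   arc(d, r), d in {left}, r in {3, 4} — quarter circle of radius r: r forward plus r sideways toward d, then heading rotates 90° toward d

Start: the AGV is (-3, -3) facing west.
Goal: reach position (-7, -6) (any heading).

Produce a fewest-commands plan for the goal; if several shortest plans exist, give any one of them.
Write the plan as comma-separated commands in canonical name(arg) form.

straight(1), arc(left, 3)

from: (-3, -3) facing west
t=1 straight(1) ⇒ (-4, -3) facing west
t=2 arc(left, 3) ⇒ (-7, -6) facing south
minimal: 2 command(s), checked below 2.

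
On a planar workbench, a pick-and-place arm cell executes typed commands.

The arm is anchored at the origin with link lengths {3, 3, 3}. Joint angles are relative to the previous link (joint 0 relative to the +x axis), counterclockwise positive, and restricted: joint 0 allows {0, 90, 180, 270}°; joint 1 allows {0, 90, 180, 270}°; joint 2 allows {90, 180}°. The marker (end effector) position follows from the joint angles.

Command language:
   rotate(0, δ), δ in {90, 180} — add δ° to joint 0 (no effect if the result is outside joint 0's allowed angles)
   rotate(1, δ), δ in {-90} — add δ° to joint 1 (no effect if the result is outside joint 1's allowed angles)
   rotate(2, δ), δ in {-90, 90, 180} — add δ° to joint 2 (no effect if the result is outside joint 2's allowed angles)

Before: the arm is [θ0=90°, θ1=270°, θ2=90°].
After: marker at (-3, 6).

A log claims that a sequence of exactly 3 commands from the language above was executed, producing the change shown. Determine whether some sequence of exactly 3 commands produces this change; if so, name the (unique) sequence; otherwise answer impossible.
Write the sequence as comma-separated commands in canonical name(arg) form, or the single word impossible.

from: [θ0=90°, θ1=270°, θ2=90°]
[1] after rotate(1, -90): [θ0=90°, θ1=180°, θ2=90°]
[2] after rotate(1, -90): [θ0=90°, θ1=90°, θ2=90°]
[3] after rotate(1, -90): [θ0=90°, θ1=0°, θ2=90°]
all 216 alternatives checked — unique.

rotate(1, -90), rotate(1, -90), rotate(1, -90)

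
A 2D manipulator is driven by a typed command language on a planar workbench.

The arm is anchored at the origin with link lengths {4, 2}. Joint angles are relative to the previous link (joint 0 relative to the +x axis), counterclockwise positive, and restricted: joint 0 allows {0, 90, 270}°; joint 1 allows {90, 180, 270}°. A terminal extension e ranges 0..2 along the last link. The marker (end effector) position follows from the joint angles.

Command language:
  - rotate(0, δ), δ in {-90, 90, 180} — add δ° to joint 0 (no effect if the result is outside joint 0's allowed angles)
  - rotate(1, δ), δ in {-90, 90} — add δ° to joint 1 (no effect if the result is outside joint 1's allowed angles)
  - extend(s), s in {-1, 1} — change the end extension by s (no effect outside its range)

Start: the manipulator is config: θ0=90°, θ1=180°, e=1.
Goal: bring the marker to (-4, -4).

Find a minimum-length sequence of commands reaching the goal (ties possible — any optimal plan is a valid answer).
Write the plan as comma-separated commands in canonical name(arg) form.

initial: config: θ0=90°, θ1=180°, e=1
[1] after extend(1): config: θ0=90°, θ1=180°, e=2
[2] after rotate(1, 90): config: θ0=90°, θ1=270°, e=2
[3] after rotate(0, 180): config: θ0=270°, θ1=270°, e=2
no 2-step plan works, so 3 is optimal.

extend(1), rotate(1, 90), rotate(0, 180)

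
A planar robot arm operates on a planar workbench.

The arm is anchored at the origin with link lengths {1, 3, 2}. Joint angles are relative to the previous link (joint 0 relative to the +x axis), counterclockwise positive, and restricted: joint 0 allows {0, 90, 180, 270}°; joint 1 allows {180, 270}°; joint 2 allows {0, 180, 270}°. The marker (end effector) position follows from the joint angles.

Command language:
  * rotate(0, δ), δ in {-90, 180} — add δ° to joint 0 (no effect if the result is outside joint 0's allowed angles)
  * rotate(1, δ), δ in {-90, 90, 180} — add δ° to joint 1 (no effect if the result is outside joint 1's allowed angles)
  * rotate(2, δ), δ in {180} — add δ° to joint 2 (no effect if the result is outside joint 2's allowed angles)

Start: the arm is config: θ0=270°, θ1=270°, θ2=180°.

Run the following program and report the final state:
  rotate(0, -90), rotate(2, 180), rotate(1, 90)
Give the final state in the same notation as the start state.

t0: config: θ0=270°, θ1=270°, θ2=180°
1. rotate(0, -90) → config: θ0=180°, θ1=270°, θ2=180°
2. rotate(2, 180) → config: θ0=180°, θ1=270°, θ2=0°
3. rotate(1, 90) → config: θ0=180°, θ1=270°, θ2=0°

config: θ0=180°, θ1=270°, θ2=0°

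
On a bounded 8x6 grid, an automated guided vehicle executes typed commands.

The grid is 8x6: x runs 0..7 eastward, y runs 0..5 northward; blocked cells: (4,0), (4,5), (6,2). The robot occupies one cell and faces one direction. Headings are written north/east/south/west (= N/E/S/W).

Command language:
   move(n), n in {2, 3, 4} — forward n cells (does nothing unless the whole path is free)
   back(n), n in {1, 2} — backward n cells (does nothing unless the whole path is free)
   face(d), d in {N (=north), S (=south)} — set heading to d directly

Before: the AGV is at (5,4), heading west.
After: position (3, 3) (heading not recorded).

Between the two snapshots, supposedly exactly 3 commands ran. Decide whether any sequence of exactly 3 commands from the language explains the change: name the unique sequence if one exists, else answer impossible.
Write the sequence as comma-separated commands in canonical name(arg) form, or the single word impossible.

move(2), face(N), back(1)

key: order matters: swapping move(2) and back(1) lands elsewhere
start: at (5,4), heading west
step 1 (move(2)): at (3,4), heading west
step 2 (face(N)): at (3,4), heading north
step 3 (back(1)): at (3,3), heading north
uniquely the one of 343 3-step routes that fits.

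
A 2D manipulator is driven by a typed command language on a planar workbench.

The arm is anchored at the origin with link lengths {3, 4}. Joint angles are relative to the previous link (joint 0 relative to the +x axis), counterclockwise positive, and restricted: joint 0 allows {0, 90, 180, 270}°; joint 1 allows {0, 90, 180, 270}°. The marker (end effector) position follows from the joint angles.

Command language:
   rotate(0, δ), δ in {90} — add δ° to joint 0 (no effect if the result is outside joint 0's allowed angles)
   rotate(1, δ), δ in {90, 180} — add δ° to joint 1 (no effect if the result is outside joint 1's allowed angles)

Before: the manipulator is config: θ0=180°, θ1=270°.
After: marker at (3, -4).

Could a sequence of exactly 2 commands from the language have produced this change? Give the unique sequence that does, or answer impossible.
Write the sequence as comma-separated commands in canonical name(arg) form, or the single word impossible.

rotate(0, 90), rotate(0, 90)

begin: config: θ0=180°, θ1=270°
step 1 (rotate(0, 90)): config: θ0=270°, θ1=270°
step 2 (rotate(0, 90)): config: θ0=0°, θ1=270°
no rival 2-sequence matches.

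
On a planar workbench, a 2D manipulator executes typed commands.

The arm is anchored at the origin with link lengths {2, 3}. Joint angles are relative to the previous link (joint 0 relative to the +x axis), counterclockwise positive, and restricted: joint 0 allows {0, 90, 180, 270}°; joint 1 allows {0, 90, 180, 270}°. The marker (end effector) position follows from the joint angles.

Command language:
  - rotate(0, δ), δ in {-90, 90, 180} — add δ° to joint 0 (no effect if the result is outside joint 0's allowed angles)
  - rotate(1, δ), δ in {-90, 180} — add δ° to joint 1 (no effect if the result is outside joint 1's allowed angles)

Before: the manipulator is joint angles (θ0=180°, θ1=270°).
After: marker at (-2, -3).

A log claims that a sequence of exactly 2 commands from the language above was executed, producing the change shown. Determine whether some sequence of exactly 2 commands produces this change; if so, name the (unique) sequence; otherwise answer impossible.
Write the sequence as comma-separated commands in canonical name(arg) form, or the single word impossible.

initial: joint angles (θ0=180°, θ1=270°)
[1] after rotate(1, -90): joint angles (θ0=180°, θ1=180°)
[2] after rotate(1, -90): joint angles (θ0=180°, θ1=90°)
all 25 alternatives checked — unique.

rotate(1, -90), rotate(1, -90)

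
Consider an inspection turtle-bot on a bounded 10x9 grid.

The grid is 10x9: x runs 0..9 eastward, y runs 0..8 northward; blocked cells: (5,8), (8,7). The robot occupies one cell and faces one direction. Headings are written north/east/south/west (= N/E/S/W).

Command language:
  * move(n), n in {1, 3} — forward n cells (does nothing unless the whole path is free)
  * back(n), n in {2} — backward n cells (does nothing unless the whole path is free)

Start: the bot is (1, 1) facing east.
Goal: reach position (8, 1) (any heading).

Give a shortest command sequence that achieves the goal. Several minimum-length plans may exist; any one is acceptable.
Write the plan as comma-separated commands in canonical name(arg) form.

from: (1, 1) facing east
1. move(1) → (2, 1) facing east
2. move(3) → (5, 1) facing east
3. move(3) → (8, 1) facing east
minimal: 3 command(s), checked below 3.

move(1), move(3), move(3)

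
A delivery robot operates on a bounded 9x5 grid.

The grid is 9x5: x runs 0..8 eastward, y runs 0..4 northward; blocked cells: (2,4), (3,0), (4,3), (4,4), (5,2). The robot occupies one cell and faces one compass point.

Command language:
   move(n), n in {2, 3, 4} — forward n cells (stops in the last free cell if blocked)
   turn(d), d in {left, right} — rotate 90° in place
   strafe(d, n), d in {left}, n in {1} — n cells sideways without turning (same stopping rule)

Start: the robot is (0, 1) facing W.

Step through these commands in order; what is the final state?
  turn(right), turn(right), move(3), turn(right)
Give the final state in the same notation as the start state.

(3, 1) facing S

begin: (0, 1) facing W
[1] after turn(right): (0, 1) facing N
[2] after turn(right): (0, 1) facing E
[3] after move(3): (3, 1) facing E
[4] after turn(right): (3, 1) facing S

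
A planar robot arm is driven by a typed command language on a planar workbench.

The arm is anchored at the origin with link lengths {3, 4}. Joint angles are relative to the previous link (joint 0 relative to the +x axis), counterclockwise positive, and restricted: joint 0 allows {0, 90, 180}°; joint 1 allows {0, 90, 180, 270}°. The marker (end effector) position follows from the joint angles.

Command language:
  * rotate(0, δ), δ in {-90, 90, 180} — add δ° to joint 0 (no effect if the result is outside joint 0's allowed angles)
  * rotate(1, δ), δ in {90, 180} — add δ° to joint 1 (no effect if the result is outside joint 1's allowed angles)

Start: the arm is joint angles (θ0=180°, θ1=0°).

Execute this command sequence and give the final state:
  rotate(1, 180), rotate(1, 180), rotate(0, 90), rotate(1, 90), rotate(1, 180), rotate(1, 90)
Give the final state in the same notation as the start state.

begin: joint angles (θ0=180°, θ1=0°)
1. rotate(1, 180) → joint angles (θ0=180°, θ1=180°)
2. rotate(1, 180) → joint angles (θ0=180°, θ1=0°)
3. rotate(0, 90) → joint angles (θ0=180°, θ1=0°)
4. rotate(1, 90) → joint angles (θ0=180°, θ1=90°)
5. rotate(1, 180) → joint angles (θ0=180°, θ1=270°)
6. rotate(1, 90) → joint angles (θ0=180°, θ1=0°)

joint angles (θ0=180°, θ1=0°)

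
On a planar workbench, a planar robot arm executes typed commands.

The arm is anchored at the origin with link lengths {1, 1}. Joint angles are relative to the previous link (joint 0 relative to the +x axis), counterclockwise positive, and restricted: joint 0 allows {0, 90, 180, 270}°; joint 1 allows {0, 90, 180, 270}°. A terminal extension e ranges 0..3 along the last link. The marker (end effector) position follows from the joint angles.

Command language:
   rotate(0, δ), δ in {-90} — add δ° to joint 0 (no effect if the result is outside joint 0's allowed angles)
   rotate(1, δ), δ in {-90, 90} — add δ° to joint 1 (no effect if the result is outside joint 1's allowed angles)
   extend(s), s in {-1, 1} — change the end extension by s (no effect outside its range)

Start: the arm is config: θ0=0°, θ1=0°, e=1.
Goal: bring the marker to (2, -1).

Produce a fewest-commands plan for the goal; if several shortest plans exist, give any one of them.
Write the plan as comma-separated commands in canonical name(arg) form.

start: config: θ0=0°, θ1=0°, e=1
[1] after rotate(0, -90): config: θ0=270°, θ1=0°, e=1
[2] after rotate(1, 90): config: θ0=270°, θ1=90°, e=1
no 1-step plan works, so 2 is optimal.

rotate(0, -90), rotate(1, 90)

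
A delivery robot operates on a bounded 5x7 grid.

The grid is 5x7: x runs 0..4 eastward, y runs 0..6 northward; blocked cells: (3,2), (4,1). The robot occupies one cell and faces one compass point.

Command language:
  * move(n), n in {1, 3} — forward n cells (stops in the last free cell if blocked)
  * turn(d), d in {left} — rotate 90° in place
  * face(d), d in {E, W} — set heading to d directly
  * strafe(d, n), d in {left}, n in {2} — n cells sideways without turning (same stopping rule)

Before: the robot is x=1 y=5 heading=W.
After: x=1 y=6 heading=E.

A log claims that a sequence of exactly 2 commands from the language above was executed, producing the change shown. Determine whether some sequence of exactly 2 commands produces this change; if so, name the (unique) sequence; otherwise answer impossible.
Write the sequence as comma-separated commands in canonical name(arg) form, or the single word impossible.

face(E), strafe(left, 2)

key: position moved to (1,6) AND the heading swung to E — translation plus rotation needed
initial: x=1 y=5 heading=W
[1] after face(E): x=1 y=5 heading=E
[2] after strafe(left, 2): x=1 y=6 heading=E
uniquely the one of 36 2-step routes that fits.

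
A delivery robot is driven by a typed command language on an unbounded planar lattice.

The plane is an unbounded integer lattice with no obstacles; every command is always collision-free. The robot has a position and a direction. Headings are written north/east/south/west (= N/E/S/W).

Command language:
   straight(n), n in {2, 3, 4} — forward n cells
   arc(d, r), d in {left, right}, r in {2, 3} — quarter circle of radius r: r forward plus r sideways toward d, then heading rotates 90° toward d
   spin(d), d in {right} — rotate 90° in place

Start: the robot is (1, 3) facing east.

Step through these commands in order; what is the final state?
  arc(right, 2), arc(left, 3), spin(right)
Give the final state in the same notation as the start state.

(6, -2) facing south

t0: (1, 3) facing east
step 1 (arc(right, 2)): (3, 1) facing south
step 2 (arc(left, 3)): (6, -2) facing east
step 3 (spin(right)): (6, -2) facing south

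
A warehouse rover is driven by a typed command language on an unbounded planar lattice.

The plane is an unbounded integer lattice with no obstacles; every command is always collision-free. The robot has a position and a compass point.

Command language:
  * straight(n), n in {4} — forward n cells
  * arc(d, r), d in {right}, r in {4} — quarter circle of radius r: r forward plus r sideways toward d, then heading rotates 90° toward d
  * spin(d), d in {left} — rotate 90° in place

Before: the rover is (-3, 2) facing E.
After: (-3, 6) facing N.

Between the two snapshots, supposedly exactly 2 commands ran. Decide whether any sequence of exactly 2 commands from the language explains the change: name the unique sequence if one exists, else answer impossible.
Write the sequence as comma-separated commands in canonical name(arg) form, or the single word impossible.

key: position moved to (-3,6) AND the heading swung to N — translation plus rotation needed
initial: (-3, 2) facing E
[1] after spin(left): (-3, 2) facing N
[2] after straight(4): (-3, 6) facing N
all 9 alternatives checked — unique.

spin(left), straight(4)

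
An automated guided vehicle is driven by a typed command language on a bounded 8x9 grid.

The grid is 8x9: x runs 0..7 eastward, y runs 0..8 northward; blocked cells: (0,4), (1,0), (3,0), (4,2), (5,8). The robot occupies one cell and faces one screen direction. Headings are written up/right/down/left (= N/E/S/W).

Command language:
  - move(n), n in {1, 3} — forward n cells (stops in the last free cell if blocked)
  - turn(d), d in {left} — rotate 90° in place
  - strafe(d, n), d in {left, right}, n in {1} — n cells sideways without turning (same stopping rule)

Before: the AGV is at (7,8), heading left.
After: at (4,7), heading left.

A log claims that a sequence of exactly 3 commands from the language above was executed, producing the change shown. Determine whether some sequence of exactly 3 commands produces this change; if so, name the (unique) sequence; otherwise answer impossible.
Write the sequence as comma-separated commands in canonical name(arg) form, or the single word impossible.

key: still facing W at the end — nothing in the sequence rotates
initial: at (7,8), heading left
t=1 strafe(right, 1) ⇒ at (7,8), heading left
t=2 strafe(left, 1) ⇒ at (7,7), heading left
t=3 move(3) ⇒ at (4,7), heading left
no other 3-command option fits: unique.

strafe(right, 1), strafe(left, 1), move(3)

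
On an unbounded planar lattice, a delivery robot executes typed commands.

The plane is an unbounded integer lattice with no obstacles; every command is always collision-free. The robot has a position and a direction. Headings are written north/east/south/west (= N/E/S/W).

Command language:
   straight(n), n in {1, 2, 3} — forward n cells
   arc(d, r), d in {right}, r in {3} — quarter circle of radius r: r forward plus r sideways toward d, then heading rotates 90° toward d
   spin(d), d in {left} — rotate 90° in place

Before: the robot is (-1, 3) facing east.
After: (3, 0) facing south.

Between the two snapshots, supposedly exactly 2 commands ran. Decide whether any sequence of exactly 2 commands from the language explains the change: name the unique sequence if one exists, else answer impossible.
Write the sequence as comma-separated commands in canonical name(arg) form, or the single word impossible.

key: position moved to (3,0) AND the heading swung to S — translation plus rotation needed
t0: (-1, 3) facing east
step 1 (straight(1)): (0, 3) facing east
step 2 (arc(right, 3)): (3, 0) facing south
uniquely the one of 25 2-step routes that fits.

straight(1), arc(right, 3)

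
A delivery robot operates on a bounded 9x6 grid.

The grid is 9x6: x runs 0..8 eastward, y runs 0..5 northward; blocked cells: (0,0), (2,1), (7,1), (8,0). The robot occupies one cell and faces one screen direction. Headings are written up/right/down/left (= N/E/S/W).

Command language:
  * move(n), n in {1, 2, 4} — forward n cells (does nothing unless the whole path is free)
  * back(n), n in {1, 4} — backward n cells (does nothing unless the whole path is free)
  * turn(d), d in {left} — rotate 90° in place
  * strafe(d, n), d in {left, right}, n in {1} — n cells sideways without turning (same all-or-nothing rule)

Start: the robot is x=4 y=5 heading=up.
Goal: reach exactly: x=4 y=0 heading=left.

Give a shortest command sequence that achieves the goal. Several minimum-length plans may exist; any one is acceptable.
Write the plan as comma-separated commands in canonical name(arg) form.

begin: x=4 y=5 heading=up
t=1 back(1) ⇒ x=4 y=4 heading=up
t=2 back(4) ⇒ x=4 y=0 heading=up
t=3 turn(left) ⇒ x=4 y=0 heading=left
shorter routes all fall short; 3 is best.

back(1), back(4), turn(left)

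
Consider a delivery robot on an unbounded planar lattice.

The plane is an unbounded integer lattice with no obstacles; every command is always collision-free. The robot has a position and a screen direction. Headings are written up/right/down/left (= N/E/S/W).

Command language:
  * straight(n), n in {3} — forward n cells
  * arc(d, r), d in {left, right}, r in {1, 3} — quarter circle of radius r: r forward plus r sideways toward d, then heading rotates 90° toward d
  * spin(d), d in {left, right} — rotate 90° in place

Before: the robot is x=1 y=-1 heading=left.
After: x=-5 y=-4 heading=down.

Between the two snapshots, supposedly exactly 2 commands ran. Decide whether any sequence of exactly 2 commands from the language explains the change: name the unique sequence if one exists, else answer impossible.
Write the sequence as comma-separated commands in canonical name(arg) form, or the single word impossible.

key: cell and facing (now S) both changed — the 2 commands mix motion and turning
initial: x=1 y=-1 heading=left
t=1 straight(3) ⇒ x=-2 y=-1 heading=left
t=2 arc(left, 3) ⇒ x=-5 y=-4 heading=down
uniquely the one of 49 2-step routes that fits.

straight(3), arc(left, 3)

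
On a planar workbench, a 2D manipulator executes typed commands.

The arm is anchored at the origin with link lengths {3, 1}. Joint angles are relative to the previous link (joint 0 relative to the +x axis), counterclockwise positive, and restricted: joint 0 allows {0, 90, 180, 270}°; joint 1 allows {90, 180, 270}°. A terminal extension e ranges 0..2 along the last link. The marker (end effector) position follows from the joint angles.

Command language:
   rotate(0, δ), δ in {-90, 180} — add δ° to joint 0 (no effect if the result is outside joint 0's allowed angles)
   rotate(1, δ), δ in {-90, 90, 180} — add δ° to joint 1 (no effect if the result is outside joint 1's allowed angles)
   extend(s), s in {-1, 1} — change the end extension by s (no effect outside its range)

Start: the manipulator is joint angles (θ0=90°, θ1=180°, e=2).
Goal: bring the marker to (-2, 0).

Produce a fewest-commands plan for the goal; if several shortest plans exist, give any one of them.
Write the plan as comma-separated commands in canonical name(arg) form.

initial: joint angles (θ0=90°, θ1=180°, e=2)
1. rotate(0, -90) → joint angles (θ0=0°, θ1=180°, e=2)
2. rotate(0, 180) → joint angles (θ0=180°, θ1=180°, e=2)
3. extend(-1) → joint angles (θ0=180°, θ1=180°, e=1)
4. extend(-1) → joint angles (θ0=180°, θ1=180°, e=0)
no 3-step plan works, so 4 is optimal.

rotate(0, -90), rotate(0, 180), extend(-1), extend(-1)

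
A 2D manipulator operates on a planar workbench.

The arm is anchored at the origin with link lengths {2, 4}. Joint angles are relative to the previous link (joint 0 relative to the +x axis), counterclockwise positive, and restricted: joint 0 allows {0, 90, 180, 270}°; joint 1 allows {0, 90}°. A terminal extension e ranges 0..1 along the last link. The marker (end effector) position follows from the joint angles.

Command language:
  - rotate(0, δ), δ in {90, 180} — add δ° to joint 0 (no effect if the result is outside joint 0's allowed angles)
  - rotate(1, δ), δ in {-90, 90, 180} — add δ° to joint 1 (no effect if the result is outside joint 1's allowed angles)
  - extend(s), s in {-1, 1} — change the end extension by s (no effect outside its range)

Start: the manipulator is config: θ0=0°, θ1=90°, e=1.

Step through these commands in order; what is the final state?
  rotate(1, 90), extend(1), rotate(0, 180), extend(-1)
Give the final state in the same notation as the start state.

config: θ0=180°, θ1=90°, e=0

start: config: θ0=0°, θ1=90°, e=1
1. rotate(1, 90) → config: θ0=0°, θ1=90°, e=1
2. extend(1) → config: θ0=0°, θ1=90°, e=1
3. rotate(0, 180) → config: θ0=180°, θ1=90°, e=1
4. extend(-1) → config: θ0=180°, θ1=90°, e=0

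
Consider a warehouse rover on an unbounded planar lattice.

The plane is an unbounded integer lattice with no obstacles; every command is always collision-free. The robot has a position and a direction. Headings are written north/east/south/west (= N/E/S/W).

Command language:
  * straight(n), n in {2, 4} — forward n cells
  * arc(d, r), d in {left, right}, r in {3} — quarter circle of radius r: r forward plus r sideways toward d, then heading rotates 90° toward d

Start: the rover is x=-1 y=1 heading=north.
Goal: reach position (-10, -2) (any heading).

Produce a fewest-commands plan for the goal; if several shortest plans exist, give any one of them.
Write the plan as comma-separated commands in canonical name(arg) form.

begin: x=-1 y=1 heading=north
[1] after arc(left, 3): x=-4 y=4 heading=west
[2] after arc(left, 3): x=-7 y=1 heading=south
[3] after arc(right, 3): x=-10 y=-2 heading=west
nothing shorter than 3 reaches the goal.

arc(left, 3), arc(left, 3), arc(right, 3)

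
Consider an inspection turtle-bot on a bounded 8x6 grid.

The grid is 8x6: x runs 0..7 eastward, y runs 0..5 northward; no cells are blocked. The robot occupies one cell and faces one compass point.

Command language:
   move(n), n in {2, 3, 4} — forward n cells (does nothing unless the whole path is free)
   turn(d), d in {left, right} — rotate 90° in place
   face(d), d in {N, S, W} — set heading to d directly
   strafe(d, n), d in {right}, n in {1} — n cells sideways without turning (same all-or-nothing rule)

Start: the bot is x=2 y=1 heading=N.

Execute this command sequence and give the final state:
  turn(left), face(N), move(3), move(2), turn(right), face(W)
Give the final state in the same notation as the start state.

x=2 y=4 heading=W

start: x=2 y=1 heading=N
step 1 (turn(left)): x=2 y=1 heading=W
step 2 (face(N)): x=2 y=1 heading=N
step 3 (move(3)): x=2 y=4 heading=N
step 4 (move(2)): x=2 y=4 heading=N
step 5 (turn(right)): x=2 y=4 heading=E
step 6 (face(W)): x=2 y=4 heading=W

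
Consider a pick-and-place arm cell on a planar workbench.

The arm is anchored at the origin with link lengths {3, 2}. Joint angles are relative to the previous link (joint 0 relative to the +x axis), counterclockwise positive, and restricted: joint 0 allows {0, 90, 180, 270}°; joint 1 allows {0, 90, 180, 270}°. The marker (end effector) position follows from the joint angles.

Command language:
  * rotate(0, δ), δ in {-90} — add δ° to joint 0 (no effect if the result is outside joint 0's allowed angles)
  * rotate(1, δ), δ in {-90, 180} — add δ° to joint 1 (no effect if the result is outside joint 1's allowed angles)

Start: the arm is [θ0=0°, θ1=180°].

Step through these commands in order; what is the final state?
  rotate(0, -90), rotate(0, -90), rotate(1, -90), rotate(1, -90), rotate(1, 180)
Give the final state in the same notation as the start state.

[θ0=180°, θ1=180°]

initial: [θ0=0°, θ1=180°]
1. rotate(0, -90) → [θ0=270°, θ1=180°]
2. rotate(0, -90) → [θ0=180°, θ1=180°]
3. rotate(1, -90) → [θ0=180°, θ1=90°]
4. rotate(1, -90) → [θ0=180°, θ1=0°]
5. rotate(1, 180) → [θ0=180°, θ1=180°]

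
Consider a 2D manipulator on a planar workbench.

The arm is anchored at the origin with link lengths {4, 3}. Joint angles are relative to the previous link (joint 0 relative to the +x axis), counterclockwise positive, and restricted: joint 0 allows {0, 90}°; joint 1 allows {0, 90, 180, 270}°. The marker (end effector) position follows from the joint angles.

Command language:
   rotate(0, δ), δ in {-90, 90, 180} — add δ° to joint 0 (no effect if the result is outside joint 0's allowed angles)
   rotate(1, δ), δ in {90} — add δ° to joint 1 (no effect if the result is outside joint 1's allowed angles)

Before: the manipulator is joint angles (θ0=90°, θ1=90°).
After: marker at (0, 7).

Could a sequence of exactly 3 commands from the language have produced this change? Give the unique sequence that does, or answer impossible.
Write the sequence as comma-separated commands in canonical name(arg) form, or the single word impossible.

from: joint angles (θ0=90°, θ1=90°)
[1] after rotate(1, 90): joint angles (θ0=90°, θ1=180°)
[2] after rotate(1, 90): joint angles (θ0=90°, θ1=270°)
[3] after rotate(1, 90): joint angles (θ0=90°, θ1=0°)
no rival 3-sequence matches.

rotate(1, 90), rotate(1, 90), rotate(1, 90)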